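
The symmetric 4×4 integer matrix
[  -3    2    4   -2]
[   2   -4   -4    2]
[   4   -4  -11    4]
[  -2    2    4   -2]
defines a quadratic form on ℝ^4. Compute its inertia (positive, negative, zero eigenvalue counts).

Answer: (0, 4, 0)

Derivation:
step 0: pivot -3 → sign −
step 1: pivot -8/3 → sign −
step 2: pivot -5 → sign −
step 3: pivot -3/10 → sign −
signature = (0, 4, 0)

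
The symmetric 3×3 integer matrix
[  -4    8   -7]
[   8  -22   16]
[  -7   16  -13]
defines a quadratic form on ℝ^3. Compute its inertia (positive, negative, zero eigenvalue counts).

Answer: (0, 3, 0)

Derivation:
step 0: pivot -4 → sign −
step 1: pivot -6 → sign −
step 2: pivot -1/12 → sign −
signature = (0, 3, 0)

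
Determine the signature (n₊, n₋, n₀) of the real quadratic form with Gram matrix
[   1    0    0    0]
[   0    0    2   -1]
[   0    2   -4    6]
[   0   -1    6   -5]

Answer: (2, 1, 1)

Derivation:
step 0: pivot 1 → sign +
step 1: pivot -4 → sign −
step 2: pivot 1 → sign +
step 3: row/col 3 already zero → sign 0
signature = (2, 1, 1)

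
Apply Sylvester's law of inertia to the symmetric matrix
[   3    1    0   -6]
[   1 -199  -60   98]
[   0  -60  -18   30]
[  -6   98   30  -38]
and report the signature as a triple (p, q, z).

Answer: (2, 1, 1)

Derivation:
step 0: pivot 3 → sign +
step 1: pivot -598/3 → sign −
step 2: pivot 18/299 → sign +
step 3: row/col 3 already zero → sign 0
signature = (2, 1, 1)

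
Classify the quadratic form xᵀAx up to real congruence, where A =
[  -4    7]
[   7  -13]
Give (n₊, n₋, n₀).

step 0: pivot -4 → sign −
step 1: pivot -3/4 → sign −
signature = (0, 2, 0)

Answer: (0, 2, 0)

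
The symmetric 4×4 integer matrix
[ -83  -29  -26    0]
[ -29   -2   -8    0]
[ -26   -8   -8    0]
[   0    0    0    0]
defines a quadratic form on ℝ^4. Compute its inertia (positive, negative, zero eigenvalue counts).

Answer: (1, 1, 2)

Derivation:
step 0: pivot -83 → sign −
step 1: pivot 675/83 → sign +
step 2: row/col 2 already zero → sign 0
step 3: row/col 3 already zero → sign 0
signature = (1, 1, 2)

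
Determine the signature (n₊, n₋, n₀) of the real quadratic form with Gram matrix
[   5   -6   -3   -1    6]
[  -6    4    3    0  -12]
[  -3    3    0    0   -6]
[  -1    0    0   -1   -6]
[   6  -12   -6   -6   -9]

Answer: (2, 3, 0)

Derivation:
step 0: pivot 5 → sign +
step 1: pivot -16/5 → sign −
step 2: pivot -27/16 → sign −
step 3: pivot -2/3 → sign −
step 4: pivot 3 → sign +
signature = (2, 3, 0)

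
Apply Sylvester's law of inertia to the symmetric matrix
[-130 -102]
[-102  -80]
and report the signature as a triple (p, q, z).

step 0: pivot -130 → sign −
step 1: pivot 2/65 → sign +
signature = (1, 1, 0)

Answer: (1, 1, 0)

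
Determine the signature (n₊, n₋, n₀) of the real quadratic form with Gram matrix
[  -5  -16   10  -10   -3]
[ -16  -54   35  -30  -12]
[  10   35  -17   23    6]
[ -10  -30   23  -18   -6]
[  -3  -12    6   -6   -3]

Answer: (1, 3, 1)

Derivation:
step 0: pivot -5 → sign −
step 1: pivot -14/5 → sign −
step 2: pivot 87/14 → sign +
step 3: pivot -24/29 → sign −
step 4: row/col 4 already zero → sign 0
signature = (1, 3, 1)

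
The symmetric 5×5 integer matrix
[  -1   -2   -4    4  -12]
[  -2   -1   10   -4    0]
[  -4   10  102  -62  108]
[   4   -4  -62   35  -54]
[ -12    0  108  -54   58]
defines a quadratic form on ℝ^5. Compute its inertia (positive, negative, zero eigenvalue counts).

step 0: pivot -1 → sign −
step 1: pivot 3 → sign +
step 2: pivot 10 → sign +
step 3: pivot -3/5 → sign −
step 4: pivot -2 → sign −
signature = (2, 3, 0)

Answer: (2, 3, 0)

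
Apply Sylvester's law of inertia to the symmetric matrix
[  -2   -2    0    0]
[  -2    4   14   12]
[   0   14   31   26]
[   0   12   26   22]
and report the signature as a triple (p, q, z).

step 0: pivot -2 → sign −
step 1: pivot 6 → sign +
step 2: pivot -5/3 → sign −
step 3: pivot 2/5 → sign +
signature = (2, 2, 0)

Answer: (2, 2, 0)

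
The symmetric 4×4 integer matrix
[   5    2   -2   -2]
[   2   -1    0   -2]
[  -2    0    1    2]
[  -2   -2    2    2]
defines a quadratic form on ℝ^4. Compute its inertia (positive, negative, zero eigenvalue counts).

step 0: pivot 5 → sign +
step 1: pivot -9/5 → sign −
step 2: pivot 5/9 → sign +
step 3: pivot 6/5 → sign +
signature = (3, 1, 0)

Answer: (3, 1, 0)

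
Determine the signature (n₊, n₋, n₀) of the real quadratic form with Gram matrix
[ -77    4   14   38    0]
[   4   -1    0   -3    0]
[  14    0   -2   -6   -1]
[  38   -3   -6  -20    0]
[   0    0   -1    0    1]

Answer: (3, 2, 0)

Derivation:
step 0: pivot -77 → sign −
step 1: pivot -61/77 → sign −
step 2: pivot 74/61 → sign +
step 3: pivot 3/37 → sign +
step 4: pivot 1/6 → sign +
signature = (3, 2, 0)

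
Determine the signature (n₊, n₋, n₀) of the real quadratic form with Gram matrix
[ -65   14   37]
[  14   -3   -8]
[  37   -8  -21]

Answer: (1, 1, 1)

Derivation:
step 0: pivot -65 → sign −
step 1: pivot 1/65 → sign +
step 2: row/col 2 already zero → sign 0
signature = (1, 1, 1)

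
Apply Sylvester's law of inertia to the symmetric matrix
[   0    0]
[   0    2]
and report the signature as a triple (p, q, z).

step 0: pivot 2 → sign +
step 1: row/col 1 already zero → sign 0
signature = (1, 0, 1)

Answer: (1, 0, 1)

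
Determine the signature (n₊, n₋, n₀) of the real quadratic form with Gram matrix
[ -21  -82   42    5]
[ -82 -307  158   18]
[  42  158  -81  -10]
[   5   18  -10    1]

step 0: pivot -21 → sign −
step 1: pivot 277/21 → sign +
step 2: pivot 75/277 → sign +
step 3: pivot 6/25 → sign +
signature = (3, 1, 0)

Answer: (3, 1, 0)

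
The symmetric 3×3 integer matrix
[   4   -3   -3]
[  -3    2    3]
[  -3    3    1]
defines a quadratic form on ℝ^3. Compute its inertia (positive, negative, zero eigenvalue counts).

step 0: pivot 4 → sign +
step 1: pivot -1/4 → sign −
step 2: pivot 1 → sign +
signature = (2, 1, 0)

Answer: (2, 1, 0)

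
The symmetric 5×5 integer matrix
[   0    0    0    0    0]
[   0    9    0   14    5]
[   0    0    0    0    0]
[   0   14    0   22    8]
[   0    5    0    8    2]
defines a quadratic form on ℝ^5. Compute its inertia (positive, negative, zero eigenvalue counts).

step 0: pivot 9 → sign +
step 1: pivot 2/9 → sign +
step 2: pivot -1 → sign −
step 3: row/col 3 already zero → sign 0
step 4: row/col 4 already zero → sign 0
signature = (2, 1, 2)

Answer: (2, 1, 2)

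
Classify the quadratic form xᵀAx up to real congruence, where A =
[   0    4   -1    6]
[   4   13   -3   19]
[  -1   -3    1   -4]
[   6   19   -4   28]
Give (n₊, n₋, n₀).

Answer: (2, 2, 0)

Derivation:
step 0: pivot 13 → sign +
step 1: pivot -16/13 → sign −
step 2: pivot 5/16 → sign +
step 3: pivot -1/5 → sign −
signature = (2, 2, 0)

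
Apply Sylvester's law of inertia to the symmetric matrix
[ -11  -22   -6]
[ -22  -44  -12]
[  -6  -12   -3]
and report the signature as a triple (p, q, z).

Answer: (1, 1, 1)

Derivation:
step 0: pivot -11 → sign −
step 1: pivot 3/11 → sign +
step 2: row/col 2 already zero → sign 0
signature = (1, 1, 1)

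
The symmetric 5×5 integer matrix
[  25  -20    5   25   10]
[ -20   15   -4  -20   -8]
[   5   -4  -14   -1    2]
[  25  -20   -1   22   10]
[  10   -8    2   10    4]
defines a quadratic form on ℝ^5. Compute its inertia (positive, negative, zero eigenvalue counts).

Answer: (1, 3, 1)

Derivation:
step 0: pivot 25 → sign +
step 1: pivot -1 → sign −
step 2: pivot -15 → sign −
step 3: pivot -3/5 → sign −
step 4: row/col 4 already zero → sign 0
signature = (1, 3, 1)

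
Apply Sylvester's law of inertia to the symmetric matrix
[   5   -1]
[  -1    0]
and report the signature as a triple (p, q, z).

step 0: pivot 5 → sign +
step 1: pivot -1/5 → sign −
signature = (1, 1, 0)

Answer: (1, 1, 0)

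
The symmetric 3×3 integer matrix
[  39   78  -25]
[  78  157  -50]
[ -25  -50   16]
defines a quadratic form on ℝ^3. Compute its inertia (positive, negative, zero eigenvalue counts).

step 0: pivot 39 → sign +
step 1: pivot 1 → sign +
step 2: pivot -1/39 → sign −
signature = (2, 1, 0)

Answer: (2, 1, 0)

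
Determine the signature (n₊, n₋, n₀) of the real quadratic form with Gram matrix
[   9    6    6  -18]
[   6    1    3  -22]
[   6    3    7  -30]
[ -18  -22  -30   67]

step 0: pivot 9 → sign +
step 1: pivot -3 → sign −
step 2: pivot 10/3 → sign +
step 3: pivot -1/5 → sign −
signature = (2, 2, 0)

Answer: (2, 2, 0)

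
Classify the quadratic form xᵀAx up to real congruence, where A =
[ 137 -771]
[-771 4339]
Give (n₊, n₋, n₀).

step 0: pivot 137 → sign +
step 1: pivot 2/137 → sign +
signature = (2, 0, 0)

Answer: (2, 0, 0)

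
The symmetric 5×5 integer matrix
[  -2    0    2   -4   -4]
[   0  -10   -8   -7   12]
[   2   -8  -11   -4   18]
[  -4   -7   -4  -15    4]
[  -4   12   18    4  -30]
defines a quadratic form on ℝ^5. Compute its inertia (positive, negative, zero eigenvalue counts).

Answer: (1, 4, 0)

Derivation:
step 0: pivot -2 → sign −
step 1: pivot -10 → sign −
step 2: pivot -13/5 → sign −
step 3: pivot 3/26 → sign +
step 4: pivot -2 → sign −
signature = (1, 4, 0)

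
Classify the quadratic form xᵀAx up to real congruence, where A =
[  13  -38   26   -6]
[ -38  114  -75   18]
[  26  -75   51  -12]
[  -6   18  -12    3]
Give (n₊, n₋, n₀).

Answer: (3, 1, 0)

Derivation:
step 0: pivot 13 → sign +
step 1: pivot 38/13 → sign +
step 2: pivot -51/38 → sign −
step 3: pivot 3/17 → sign +
signature = (3, 1, 0)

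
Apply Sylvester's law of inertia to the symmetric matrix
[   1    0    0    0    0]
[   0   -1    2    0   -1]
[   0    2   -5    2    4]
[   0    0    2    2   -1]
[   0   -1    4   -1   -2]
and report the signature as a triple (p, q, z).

step 0: pivot 1 → sign +
step 1: pivot -1 → sign −
step 2: pivot -1 → sign −
step 3: pivot 6 → sign +
step 4: pivot 3/2 → sign +
signature = (3, 2, 0)

Answer: (3, 2, 0)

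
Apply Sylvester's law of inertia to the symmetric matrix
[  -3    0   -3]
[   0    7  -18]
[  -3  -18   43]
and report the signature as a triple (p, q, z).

Answer: (1, 2, 0)

Derivation:
step 0: pivot -3 → sign −
step 1: pivot 7 → sign +
step 2: pivot -2/7 → sign −
signature = (1, 2, 0)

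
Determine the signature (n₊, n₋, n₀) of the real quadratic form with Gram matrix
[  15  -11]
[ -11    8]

step 0: pivot 15 → sign +
step 1: pivot -1/15 → sign −
signature = (1, 1, 0)

Answer: (1, 1, 0)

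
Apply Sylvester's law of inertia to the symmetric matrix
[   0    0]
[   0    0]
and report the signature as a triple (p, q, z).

step 0: row/col 0 already zero → sign 0
step 1: row/col 1 already zero → sign 0
signature = (0, 0, 2)

Answer: (0, 0, 2)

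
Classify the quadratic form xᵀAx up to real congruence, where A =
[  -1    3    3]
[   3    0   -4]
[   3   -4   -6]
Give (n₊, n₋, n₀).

step 0: pivot -1 → sign −
step 1: pivot 9 → sign +
step 2: pivot 2/9 → sign +
signature = (2, 1, 0)

Answer: (2, 1, 0)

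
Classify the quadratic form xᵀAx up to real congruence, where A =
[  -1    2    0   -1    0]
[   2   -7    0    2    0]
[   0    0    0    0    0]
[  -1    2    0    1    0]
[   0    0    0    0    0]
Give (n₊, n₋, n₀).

step 0: pivot -1 → sign −
step 1: pivot -3 → sign −
step 2: pivot 2 → sign +
step 3: row/col 3 already zero → sign 0
step 4: row/col 4 already zero → sign 0
signature = (1, 2, 2)

Answer: (1, 2, 2)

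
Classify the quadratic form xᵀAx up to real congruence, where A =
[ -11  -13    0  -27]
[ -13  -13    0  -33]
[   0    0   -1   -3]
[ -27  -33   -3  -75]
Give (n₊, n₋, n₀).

Answer: (1, 3, 0)

Derivation:
step 0: pivot -11 → sign −
step 1: pivot 26/11 → sign +
step 2: pivot -1 → sign −
step 3: pivot -3/13 → sign −
signature = (1, 3, 0)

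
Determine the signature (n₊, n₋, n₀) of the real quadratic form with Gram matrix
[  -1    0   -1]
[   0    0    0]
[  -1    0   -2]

Answer: (0, 2, 1)

Derivation:
step 0: pivot -1 → sign −
step 1: pivot -1 → sign −
step 2: row/col 2 already zero → sign 0
signature = (0, 2, 1)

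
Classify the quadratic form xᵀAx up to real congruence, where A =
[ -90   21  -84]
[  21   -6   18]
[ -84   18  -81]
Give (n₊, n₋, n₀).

step 0: pivot -90 → sign −
step 1: pivot -11/10 → sign −
step 2: pivot -3/11 → sign −
signature = (0, 3, 0)

Answer: (0, 3, 0)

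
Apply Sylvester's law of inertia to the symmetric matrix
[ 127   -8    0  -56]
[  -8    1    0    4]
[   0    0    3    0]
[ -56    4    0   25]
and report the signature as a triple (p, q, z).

step 0: pivot 127 → sign +
step 1: pivot 63/127 → sign +
step 2: pivot 3 → sign +
step 3: pivot -1/7 → sign −
signature = (3, 1, 0)

Answer: (3, 1, 0)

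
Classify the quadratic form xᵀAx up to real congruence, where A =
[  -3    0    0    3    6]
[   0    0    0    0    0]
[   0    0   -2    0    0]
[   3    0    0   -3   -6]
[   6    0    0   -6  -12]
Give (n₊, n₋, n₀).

step 0: pivot -3 → sign −
step 1: pivot -2 → sign −
step 2: row/col 2 already zero → sign 0
step 3: row/col 3 already zero → sign 0
step 4: row/col 4 already zero → sign 0
signature = (0, 2, 3)

Answer: (0, 2, 3)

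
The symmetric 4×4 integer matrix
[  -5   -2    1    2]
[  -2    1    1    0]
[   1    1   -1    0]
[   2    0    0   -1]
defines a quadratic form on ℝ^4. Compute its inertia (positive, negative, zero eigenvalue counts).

Answer: (1, 3, 0)

Derivation:
step 0: pivot -5 → sign −
step 1: pivot 9/5 → sign +
step 2: pivot -1 → sign −
step 3: pivot -1/9 → sign −
signature = (1, 3, 0)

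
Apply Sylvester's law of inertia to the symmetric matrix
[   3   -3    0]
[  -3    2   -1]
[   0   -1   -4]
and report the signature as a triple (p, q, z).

step 0: pivot 3 → sign +
step 1: pivot -1 → sign −
step 2: pivot -3 → sign −
signature = (1, 2, 0)

Answer: (1, 2, 0)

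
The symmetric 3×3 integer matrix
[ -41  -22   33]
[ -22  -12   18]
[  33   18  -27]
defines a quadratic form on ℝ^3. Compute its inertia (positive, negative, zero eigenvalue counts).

Answer: (0, 2, 1)

Derivation:
step 0: pivot -41 → sign −
step 1: pivot -8/41 → sign −
step 2: row/col 2 already zero → sign 0
signature = (0, 2, 1)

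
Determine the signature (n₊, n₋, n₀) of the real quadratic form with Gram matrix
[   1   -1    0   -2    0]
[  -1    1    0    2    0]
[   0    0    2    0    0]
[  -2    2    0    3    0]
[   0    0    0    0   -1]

step 0: pivot 1 → sign +
step 1: pivot 2 → sign +
step 2: pivot -1 → sign −
step 3: pivot -1 → sign −
step 4: row/col 4 already zero → sign 0
signature = (2, 2, 1)

Answer: (2, 2, 1)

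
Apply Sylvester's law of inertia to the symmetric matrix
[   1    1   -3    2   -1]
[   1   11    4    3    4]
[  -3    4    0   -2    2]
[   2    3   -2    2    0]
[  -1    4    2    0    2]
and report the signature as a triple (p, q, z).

Answer: (3, 2, 0)

Derivation:
step 0: pivot 1 → sign +
step 1: pivot 10 → sign +
step 2: pivot -139/10 → sign −
step 3: pivot -183/139 → sign −
step 4: pivot 6/61 → sign +
signature = (3, 2, 0)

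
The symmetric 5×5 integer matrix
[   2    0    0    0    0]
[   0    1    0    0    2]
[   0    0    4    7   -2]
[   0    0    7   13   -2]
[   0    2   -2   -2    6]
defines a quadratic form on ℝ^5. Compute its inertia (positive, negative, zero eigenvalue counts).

Answer: (4, 1, 0)

Derivation:
step 0: pivot 2 → sign +
step 1: pivot 1 → sign +
step 2: pivot 4 → sign +
step 3: pivot 3/4 → sign +
step 4: pivot -2 → sign −
signature = (4, 1, 0)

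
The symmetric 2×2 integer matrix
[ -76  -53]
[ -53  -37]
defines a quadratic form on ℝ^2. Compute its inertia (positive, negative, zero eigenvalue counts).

step 0: pivot -76 → sign −
step 1: pivot -3/76 → sign −
signature = (0, 2, 0)

Answer: (0, 2, 0)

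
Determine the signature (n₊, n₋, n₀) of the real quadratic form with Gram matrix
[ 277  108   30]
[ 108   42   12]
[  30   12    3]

Answer: (2, 1, 0)

Derivation:
step 0: pivot 277 → sign +
step 1: pivot -30/277 → sign −
step 2: pivot 3/5 → sign +
signature = (2, 1, 0)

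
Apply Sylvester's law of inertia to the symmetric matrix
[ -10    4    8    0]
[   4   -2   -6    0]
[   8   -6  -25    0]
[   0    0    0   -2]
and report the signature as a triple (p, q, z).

Answer: (1, 3, 0)

Derivation:
step 0: pivot -10 → sign −
step 1: pivot -2/5 → sign −
step 2: pivot 1 → sign +
step 3: pivot -2 → sign −
signature = (1, 3, 0)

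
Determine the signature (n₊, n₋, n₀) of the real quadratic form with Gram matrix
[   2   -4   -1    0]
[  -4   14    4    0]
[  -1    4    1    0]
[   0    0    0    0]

Answer: (2, 1, 1)

Derivation:
step 0: pivot 2 → sign +
step 1: pivot 6 → sign +
step 2: pivot -1/6 → sign −
step 3: row/col 3 already zero → sign 0
signature = (2, 1, 1)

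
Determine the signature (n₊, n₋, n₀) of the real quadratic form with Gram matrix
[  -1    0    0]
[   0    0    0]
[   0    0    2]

step 0: pivot -1 → sign −
step 1: pivot 2 → sign +
step 2: row/col 2 already zero → sign 0
signature = (1, 1, 1)

Answer: (1, 1, 1)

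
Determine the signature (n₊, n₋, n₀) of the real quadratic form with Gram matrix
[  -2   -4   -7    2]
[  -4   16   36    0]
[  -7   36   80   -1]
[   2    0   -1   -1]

step 0: pivot -2 → sign −
step 1: pivot 24 → sign +
step 2: pivot 1/3 → sign +
step 3: row/col 3 already zero → sign 0
signature = (2, 1, 1)

Answer: (2, 1, 1)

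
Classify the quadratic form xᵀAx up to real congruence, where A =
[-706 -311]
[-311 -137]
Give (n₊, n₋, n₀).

step 0: pivot -706 → sign −
step 1: pivot -1/706 → sign −
signature = (0, 2, 0)

Answer: (0, 2, 0)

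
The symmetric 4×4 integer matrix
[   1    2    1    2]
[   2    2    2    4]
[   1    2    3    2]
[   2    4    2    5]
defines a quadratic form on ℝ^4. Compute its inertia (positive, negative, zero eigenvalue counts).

step 0: pivot 1 → sign +
step 1: pivot -2 → sign −
step 2: pivot 2 → sign +
step 3: pivot 1 → sign +
signature = (3, 1, 0)

Answer: (3, 1, 0)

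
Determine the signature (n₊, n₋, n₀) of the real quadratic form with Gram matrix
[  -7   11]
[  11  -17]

Answer: (1, 1, 0)

Derivation:
step 0: pivot -7 → sign −
step 1: pivot 2/7 → sign +
signature = (1, 1, 0)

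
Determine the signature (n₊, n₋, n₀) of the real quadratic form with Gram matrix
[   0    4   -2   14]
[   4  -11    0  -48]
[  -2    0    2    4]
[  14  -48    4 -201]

Answer: (2, 2, 0)

Derivation:
step 0: pivot -11 → sign −
step 1: pivot 16/11 → sign +
step 2: pivot -3/4 → sign −
step 3: pivot 1 → sign +
signature = (2, 2, 0)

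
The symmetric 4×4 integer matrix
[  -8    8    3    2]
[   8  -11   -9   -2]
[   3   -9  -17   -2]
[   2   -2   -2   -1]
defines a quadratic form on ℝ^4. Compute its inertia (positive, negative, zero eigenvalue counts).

Answer: (0, 4, 0)

Derivation:
step 0: pivot -8 → sign −
step 1: pivot -3 → sign −
step 2: pivot -31/8 → sign −
step 3: pivot -3/31 → sign −
signature = (0, 4, 0)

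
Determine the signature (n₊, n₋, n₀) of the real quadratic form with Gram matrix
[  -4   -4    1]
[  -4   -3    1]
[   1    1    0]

Answer: (2, 1, 0)

Derivation:
step 0: pivot -4 → sign −
step 1: pivot 1 → sign +
step 2: pivot 1/4 → sign +
signature = (2, 1, 0)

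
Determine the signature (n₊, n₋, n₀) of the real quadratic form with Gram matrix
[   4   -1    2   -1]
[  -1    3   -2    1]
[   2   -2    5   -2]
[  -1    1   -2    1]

Answer: (4, 0, 0)

Derivation:
step 0: pivot 4 → sign +
step 1: pivot 11/4 → sign +
step 2: pivot 35/11 → sign +
step 3: pivot 6/35 → sign +
signature = (4, 0, 0)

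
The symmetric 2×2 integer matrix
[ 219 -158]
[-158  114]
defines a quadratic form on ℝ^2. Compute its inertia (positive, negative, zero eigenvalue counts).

step 0: pivot 219 → sign +
step 1: pivot 2/219 → sign +
signature = (2, 0, 0)

Answer: (2, 0, 0)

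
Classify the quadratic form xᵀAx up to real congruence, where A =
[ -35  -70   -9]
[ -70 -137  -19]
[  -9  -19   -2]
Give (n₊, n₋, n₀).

Answer: (1, 2, 0)

Derivation:
step 0: pivot -35 → sign −
step 1: pivot 3 → sign +
step 2: pivot -2/105 → sign −
signature = (1, 2, 0)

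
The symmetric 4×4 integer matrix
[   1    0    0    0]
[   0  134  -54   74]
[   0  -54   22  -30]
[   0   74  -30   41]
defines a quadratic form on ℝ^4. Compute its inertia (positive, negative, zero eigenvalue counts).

Answer: (3, 0, 1)

Derivation:
step 0: pivot 1 → sign +
step 1: pivot 134 → sign +
step 2: pivot 16/67 → sign +
step 3: row/col 3 already zero → sign 0
signature = (3, 0, 1)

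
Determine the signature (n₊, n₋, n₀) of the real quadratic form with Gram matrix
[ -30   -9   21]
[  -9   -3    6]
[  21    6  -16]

Answer: (0, 3, 0)

Derivation:
step 0: pivot -30 → sign −
step 1: pivot -3/10 → sign −
step 2: pivot -1 → sign −
signature = (0, 3, 0)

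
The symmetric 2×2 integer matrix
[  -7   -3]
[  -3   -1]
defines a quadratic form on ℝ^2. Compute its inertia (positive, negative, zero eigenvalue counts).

Answer: (1, 1, 0)

Derivation:
step 0: pivot -7 → sign −
step 1: pivot 2/7 → sign +
signature = (1, 1, 0)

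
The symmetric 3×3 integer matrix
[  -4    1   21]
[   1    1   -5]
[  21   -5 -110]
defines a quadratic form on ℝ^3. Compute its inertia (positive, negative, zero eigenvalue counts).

step 0: pivot -4 → sign −
step 1: pivot 5/4 → sign +
step 2: pivot 1/5 → sign +
signature = (2, 1, 0)

Answer: (2, 1, 0)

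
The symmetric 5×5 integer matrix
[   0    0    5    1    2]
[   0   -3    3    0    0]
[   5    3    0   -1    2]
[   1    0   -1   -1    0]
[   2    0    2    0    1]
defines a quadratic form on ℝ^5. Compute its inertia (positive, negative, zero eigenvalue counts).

step 0: pivot -3 → sign −
step 1: pivot 3 → sign +
step 2: pivot -25/3 → sign −
step 3: pivot -12/25 → sign −
step 4: row/col 4 already zero → sign 0
signature = (1, 3, 1)

Answer: (1, 3, 1)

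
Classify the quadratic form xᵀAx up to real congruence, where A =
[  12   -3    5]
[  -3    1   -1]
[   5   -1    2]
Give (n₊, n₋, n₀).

step 0: pivot 12 → sign +
step 1: pivot 1/4 → sign +
step 2: pivot -1/3 → sign −
signature = (2, 1, 0)

Answer: (2, 1, 0)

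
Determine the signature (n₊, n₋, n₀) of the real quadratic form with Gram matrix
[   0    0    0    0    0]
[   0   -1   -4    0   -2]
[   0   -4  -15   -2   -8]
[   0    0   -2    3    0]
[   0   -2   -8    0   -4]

Answer: (1, 2, 2)

Derivation:
step 0: pivot -1 → sign −
step 1: pivot 1 → sign +
step 2: pivot -1 → sign −
step 3: row/col 3 already zero → sign 0
step 4: row/col 4 already zero → sign 0
signature = (1, 2, 2)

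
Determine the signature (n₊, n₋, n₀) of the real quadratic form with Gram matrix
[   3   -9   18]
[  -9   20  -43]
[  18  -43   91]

Answer: (2, 1, 0)

Derivation:
step 0: pivot 3 → sign +
step 1: pivot -7 → sign −
step 2: pivot 2/7 → sign +
signature = (2, 1, 0)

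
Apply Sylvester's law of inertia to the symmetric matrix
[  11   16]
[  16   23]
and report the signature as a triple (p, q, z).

step 0: pivot 11 → sign +
step 1: pivot -3/11 → sign −
signature = (1, 1, 0)

Answer: (1, 1, 0)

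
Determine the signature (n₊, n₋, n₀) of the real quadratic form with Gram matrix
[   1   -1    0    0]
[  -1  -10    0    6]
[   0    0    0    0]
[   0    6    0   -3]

Answer: (2, 1, 1)

Derivation:
step 0: pivot 1 → sign +
step 1: pivot -11 → sign −
step 2: pivot 3/11 → sign +
step 3: row/col 3 already zero → sign 0
signature = (2, 1, 1)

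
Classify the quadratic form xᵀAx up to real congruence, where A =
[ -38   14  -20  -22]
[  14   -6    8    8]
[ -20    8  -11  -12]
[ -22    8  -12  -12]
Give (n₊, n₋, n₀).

Answer: (1, 3, 0)

Derivation:
step 0: pivot -38 → sign −
step 1: pivot -16/19 → sign −
step 2: pivot 3/4 → sign +
step 3: pivot -1/3 → sign −
signature = (1, 3, 0)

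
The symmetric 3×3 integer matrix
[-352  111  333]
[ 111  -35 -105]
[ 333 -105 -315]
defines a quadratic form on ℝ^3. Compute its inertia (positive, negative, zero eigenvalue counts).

step 0: pivot -352 → sign −
step 1: pivot 1/352 → sign +
step 2: row/col 2 already zero → sign 0
signature = (1, 1, 1)

Answer: (1, 1, 1)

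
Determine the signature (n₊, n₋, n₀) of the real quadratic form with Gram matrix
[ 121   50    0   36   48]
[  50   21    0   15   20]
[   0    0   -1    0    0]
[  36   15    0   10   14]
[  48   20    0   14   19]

step 0: pivot 121 → sign +
step 1: pivot 41/121 → sign +
step 2: pivot -1 → sign −
step 3: pivot -31/41 → sign −
step 4: pivot 1/31 → sign +
signature = (3, 2, 0)

Answer: (3, 2, 0)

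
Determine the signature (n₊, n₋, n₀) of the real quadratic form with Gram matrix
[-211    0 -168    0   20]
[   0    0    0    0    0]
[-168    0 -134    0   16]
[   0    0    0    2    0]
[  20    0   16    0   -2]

Answer: (1, 3, 1)

Derivation:
step 0: pivot -211 → sign −
step 1: pivot -50/211 → sign −
step 2: pivot 2 → sign +
step 3: pivot -2/25 → sign −
step 4: row/col 4 already zero → sign 0
signature = (1, 3, 1)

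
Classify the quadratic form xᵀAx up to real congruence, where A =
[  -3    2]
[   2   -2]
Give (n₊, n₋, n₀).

step 0: pivot -3 → sign −
step 1: pivot -2/3 → sign −
signature = (0, 2, 0)

Answer: (0, 2, 0)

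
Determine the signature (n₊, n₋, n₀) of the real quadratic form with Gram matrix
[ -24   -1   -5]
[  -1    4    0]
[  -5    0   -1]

step 0: pivot -24 → sign −
step 1: pivot 97/24 → sign +
step 2: pivot 3/97 → sign +
signature = (2, 1, 0)

Answer: (2, 1, 0)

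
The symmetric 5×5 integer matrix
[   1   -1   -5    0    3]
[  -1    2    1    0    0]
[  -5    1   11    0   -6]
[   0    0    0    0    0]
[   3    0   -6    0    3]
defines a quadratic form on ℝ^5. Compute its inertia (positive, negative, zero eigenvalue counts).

step 0: pivot 1 → sign +
step 1: pivot 1 → sign +
step 2: pivot -30 → sign −
step 3: pivot -3/10 → sign −
step 4: row/col 4 already zero → sign 0
signature = (2, 2, 1)

Answer: (2, 2, 1)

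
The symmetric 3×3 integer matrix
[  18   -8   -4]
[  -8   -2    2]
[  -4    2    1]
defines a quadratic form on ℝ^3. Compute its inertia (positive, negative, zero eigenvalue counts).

Answer: (2, 1, 0)

Derivation:
step 0: pivot 18 → sign +
step 1: pivot -50/9 → sign −
step 2: pivot 3/25 → sign +
signature = (2, 1, 0)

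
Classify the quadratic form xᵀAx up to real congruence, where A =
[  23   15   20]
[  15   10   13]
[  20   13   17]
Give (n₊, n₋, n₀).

Answer: (2, 1, 0)

Derivation:
step 0: pivot 23 → sign +
step 1: pivot 5/23 → sign +
step 2: pivot -2/5 → sign −
signature = (2, 1, 0)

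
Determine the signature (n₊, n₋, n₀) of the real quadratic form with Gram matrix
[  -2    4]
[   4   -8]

step 0: pivot -2 → sign −
step 1: row/col 1 already zero → sign 0
signature = (0, 1, 1)

Answer: (0, 1, 1)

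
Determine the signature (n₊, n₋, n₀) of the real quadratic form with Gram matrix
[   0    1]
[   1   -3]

Answer: (1, 1, 0)

Derivation:
step 0: pivot -3 → sign −
step 1: pivot 1/3 → sign +
signature = (1, 1, 0)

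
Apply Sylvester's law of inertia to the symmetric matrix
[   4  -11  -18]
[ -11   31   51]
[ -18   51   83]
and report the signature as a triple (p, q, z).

Answer: (2, 1, 0)

Derivation:
step 0: pivot 4 → sign +
step 1: pivot 3/4 → sign +
step 2: pivot -1 → sign −
signature = (2, 1, 0)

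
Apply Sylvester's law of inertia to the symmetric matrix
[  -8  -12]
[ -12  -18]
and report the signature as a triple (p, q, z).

Answer: (0, 1, 1)

Derivation:
step 0: pivot -8 → sign −
step 1: row/col 1 already zero → sign 0
signature = (0, 1, 1)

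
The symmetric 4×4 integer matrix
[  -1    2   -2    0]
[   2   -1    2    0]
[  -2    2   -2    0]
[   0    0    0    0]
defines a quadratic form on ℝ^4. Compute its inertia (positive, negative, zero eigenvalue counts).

step 0: pivot -1 → sign −
step 1: pivot 3 → sign +
step 2: pivot 2/3 → sign +
step 3: row/col 3 already zero → sign 0
signature = (2, 1, 1)

Answer: (2, 1, 1)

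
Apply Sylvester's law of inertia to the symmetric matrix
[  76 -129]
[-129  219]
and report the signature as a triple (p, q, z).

step 0: pivot 76 → sign +
step 1: pivot 3/76 → sign +
signature = (2, 0, 0)

Answer: (2, 0, 0)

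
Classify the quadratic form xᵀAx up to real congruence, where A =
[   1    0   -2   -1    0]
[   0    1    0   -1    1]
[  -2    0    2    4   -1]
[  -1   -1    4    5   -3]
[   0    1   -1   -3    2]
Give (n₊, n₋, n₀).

Answer: (3, 2, 0)

Derivation:
step 0: pivot 1 → sign +
step 1: pivot 1 → sign +
step 2: pivot -2 → sign −
step 3: pivot 5 → sign +
step 4: pivot -3/10 → sign −
signature = (3, 2, 0)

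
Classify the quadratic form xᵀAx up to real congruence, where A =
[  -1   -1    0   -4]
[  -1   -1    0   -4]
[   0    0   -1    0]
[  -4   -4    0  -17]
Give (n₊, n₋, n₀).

step 0: pivot -1 → sign −
step 1: pivot -1 → sign −
step 2: pivot -1 → sign −
step 3: row/col 3 already zero → sign 0
signature = (0, 3, 1)

Answer: (0, 3, 1)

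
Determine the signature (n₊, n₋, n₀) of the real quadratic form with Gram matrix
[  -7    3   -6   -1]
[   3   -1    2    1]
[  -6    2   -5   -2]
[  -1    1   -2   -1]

Answer: (1, 3, 0)

Derivation:
step 0: pivot -7 → sign −
step 1: pivot 2/7 → sign +
step 2: pivot -1 → sign −
step 3: pivot -2 → sign −
signature = (1, 3, 0)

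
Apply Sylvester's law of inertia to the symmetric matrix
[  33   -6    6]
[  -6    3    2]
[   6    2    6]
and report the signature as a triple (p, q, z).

step 0: pivot 33 → sign +
step 1: pivot 21/11 → sign +
step 2: pivot -2/21 → sign −
signature = (2, 1, 0)

Answer: (2, 1, 0)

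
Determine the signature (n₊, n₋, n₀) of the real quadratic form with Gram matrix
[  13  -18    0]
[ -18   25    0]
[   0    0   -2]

Answer: (2, 1, 0)

Derivation:
step 0: pivot 13 → sign +
step 1: pivot 1/13 → sign +
step 2: pivot -2 → sign −
signature = (2, 1, 0)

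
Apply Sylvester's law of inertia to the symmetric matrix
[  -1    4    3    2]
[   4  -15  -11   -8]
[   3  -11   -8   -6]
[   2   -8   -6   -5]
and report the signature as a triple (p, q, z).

Answer: (1, 2, 1)

Derivation:
step 0: pivot -1 → sign −
step 1: pivot 1 → sign +
step 2: pivot -1 → sign −
step 3: row/col 3 already zero → sign 0
signature = (1, 2, 1)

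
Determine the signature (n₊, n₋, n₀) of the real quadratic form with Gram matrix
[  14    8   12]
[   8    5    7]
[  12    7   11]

step 0: pivot 14 → sign +
step 1: pivot 3/7 → sign +
step 2: pivot 2/3 → sign +
signature = (3, 0, 0)

Answer: (3, 0, 0)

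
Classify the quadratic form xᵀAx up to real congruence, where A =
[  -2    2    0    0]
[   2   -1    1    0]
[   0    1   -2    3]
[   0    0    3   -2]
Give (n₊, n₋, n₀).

step 0: pivot -2 → sign −
step 1: pivot 1 → sign +
step 2: pivot -3 → sign −
step 3: pivot 1 → sign +
signature = (2, 2, 0)

Answer: (2, 2, 0)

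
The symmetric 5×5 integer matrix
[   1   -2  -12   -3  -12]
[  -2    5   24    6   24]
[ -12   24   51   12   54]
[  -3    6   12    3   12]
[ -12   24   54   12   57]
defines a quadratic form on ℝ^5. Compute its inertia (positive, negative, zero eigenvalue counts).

step 0: pivot 1 → sign +
step 1: pivot 1 → sign +
step 2: pivot -93 → sign −
step 3: pivot 6/31 → sign +
step 4: pivot -3 → sign −
signature = (3, 2, 0)

Answer: (3, 2, 0)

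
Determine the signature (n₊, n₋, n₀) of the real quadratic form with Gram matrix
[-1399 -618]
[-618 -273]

Answer: (0, 2, 0)

Derivation:
step 0: pivot -1399 → sign −
step 1: pivot -3/1399 → sign −
signature = (0, 2, 0)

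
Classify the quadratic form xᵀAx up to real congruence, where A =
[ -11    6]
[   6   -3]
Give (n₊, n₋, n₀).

Answer: (1, 1, 0)

Derivation:
step 0: pivot -11 → sign −
step 1: pivot 3/11 → sign +
signature = (1, 1, 0)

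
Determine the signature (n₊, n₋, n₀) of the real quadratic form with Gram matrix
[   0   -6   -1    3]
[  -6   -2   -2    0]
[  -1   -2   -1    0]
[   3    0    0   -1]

step 0: pivot -2 → sign −
step 1: pivot 18 → sign +
step 2: pivot -7/18 → sign −
step 3: pivot 2/7 → sign +
signature = (2, 2, 0)

Answer: (2, 2, 0)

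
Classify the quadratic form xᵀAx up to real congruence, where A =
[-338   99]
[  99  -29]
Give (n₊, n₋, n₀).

step 0: pivot -338 → sign −
step 1: pivot -1/338 → sign −
signature = (0, 2, 0)

Answer: (0, 2, 0)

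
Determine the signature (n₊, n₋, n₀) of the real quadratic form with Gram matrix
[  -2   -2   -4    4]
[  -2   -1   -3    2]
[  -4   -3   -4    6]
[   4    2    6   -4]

step 0: pivot -2 → sign −
step 1: pivot 1 → sign +
step 2: pivot 3 → sign +
step 3: row/col 3 already zero → sign 0
signature = (2, 1, 1)

Answer: (2, 1, 1)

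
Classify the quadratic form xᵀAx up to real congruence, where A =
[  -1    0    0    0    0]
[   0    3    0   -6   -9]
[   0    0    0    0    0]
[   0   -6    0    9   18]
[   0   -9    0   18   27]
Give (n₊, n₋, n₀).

Answer: (1, 2, 2)

Derivation:
step 0: pivot -1 → sign −
step 1: pivot 3 → sign +
step 2: pivot -3 → sign −
step 3: row/col 3 already zero → sign 0
step 4: row/col 4 already zero → sign 0
signature = (1, 2, 2)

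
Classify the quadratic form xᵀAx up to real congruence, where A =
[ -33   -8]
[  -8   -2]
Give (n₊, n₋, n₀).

step 0: pivot -33 → sign −
step 1: pivot -2/33 → sign −
signature = (0, 2, 0)

Answer: (0, 2, 0)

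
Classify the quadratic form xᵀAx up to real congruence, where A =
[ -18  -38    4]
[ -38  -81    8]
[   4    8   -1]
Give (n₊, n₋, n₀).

Answer: (1, 2, 0)

Derivation:
step 0: pivot -18 → sign −
step 1: pivot -7/9 → sign −
step 2: pivot 1/7 → sign +
signature = (1, 2, 0)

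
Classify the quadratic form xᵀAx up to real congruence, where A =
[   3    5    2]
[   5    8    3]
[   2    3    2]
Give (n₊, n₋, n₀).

Answer: (2, 1, 0)

Derivation:
step 0: pivot 3 → sign +
step 1: pivot -1/3 → sign −
step 2: pivot 1 → sign +
signature = (2, 1, 0)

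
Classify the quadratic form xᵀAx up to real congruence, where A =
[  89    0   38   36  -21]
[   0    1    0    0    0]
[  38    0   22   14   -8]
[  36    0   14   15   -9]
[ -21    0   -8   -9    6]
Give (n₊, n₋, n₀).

step 0: pivot 89 → sign +
step 1: pivot 1 → sign +
step 2: pivot 514/89 → sign +
step 3: pivot 29/257 → sign +
step 4: pivot 6/29 → sign +
signature = (5, 0, 0)

Answer: (5, 0, 0)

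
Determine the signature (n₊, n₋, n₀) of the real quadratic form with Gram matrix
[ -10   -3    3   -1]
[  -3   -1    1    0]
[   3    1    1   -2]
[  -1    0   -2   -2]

step 0: pivot -10 → sign −
step 1: pivot -1/10 → sign −
step 2: pivot 2 → sign +
step 3: pivot -3 → sign −
signature = (1, 3, 0)

Answer: (1, 3, 0)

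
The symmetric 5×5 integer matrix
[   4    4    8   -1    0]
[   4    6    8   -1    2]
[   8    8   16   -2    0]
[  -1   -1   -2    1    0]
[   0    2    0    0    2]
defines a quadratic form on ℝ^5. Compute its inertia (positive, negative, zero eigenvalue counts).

step 0: pivot 4 → sign +
step 1: pivot 2 → sign +
step 2: pivot 3/4 → sign +
step 3: row/col 3 already zero → sign 0
step 4: row/col 4 already zero → sign 0
signature = (3, 0, 2)

Answer: (3, 0, 2)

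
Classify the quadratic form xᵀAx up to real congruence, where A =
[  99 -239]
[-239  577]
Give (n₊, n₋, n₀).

Answer: (2, 0, 0)

Derivation:
step 0: pivot 99 → sign +
step 1: pivot 2/99 → sign +
signature = (2, 0, 0)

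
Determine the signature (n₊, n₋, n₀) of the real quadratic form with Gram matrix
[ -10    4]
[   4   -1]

Answer: (1, 1, 0)

Derivation:
step 0: pivot -10 → sign −
step 1: pivot 3/5 → sign +
signature = (1, 1, 0)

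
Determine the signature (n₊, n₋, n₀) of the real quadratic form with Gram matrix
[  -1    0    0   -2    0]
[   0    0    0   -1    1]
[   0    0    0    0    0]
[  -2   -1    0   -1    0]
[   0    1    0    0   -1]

step 0: pivot -1 → sign −
step 1: pivot 3 → sign +
step 2: pivot -1/3 → sign −
step 3: pivot 2 → sign +
step 4: row/col 4 already zero → sign 0
signature = (2, 2, 1)

Answer: (2, 2, 1)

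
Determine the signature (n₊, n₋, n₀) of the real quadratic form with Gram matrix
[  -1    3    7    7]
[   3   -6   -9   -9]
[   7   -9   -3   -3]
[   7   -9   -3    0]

Answer: (2, 2, 0)

Derivation:
step 0: pivot -1 → sign −
step 1: pivot 3 → sign +
step 2: pivot -2 → sign −
step 3: pivot 3 → sign +
signature = (2, 2, 0)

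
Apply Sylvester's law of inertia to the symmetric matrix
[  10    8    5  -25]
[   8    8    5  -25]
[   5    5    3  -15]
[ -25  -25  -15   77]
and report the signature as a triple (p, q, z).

Answer: (3, 1, 0)

Derivation:
step 0: pivot 10 → sign +
step 1: pivot 8/5 → sign +
step 2: pivot -1/8 → sign −
step 3: pivot 2 → sign +
signature = (3, 1, 0)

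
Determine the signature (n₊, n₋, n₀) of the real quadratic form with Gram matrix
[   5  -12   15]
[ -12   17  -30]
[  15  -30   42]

step 0: pivot 5 → sign +
step 1: pivot -59/5 → sign −
step 2: pivot 3/59 → sign +
signature = (2, 1, 0)

Answer: (2, 1, 0)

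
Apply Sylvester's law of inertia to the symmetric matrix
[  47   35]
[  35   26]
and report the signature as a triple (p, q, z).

Answer: (1, 1, 0)

Derivation:
step 0: pivot 47 → sign +
step 1: pivot -3/47 → sign −
signature = (1, 1, 0)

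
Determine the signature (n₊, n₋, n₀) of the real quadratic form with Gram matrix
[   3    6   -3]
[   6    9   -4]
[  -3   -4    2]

step 0: pivot 3 → sign +
step 1: pivot -3 → sign −
step 2: pivot 1/3 → sign +
signature = (2, 1, 0)

Answer: (2, 1, 0)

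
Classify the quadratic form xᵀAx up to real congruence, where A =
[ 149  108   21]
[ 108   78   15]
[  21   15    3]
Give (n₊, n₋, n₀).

Answer: (2, 1, 0)

Derivation:
step 0: pivot 149 → sign +
step 1: pivot -42/149 → sign −
step 2: pivot 3/14 → sign +
signature = (2, 1, 0)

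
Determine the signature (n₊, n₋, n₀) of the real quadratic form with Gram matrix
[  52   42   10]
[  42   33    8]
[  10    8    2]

step 0: pivot 52 → sign +
step 1: pivot -12/13 → sign −
step 2: pivot 1/12 → sign +
signature = (2, 1, 0)

Answer: (2, 1, 0)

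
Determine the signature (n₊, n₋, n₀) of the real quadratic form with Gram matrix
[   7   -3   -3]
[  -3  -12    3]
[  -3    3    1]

step 0: pivot 7 → sign +
step 1: pivot -93/7 → sign −
step 2: pivot -2/31 → sign −
signature = (1, 2, 0)

Answer: (1, 2, 0)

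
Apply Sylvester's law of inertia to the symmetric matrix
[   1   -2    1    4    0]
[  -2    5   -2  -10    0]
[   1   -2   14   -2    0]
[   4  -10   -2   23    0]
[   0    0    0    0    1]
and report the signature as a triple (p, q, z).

step 0: pivot 1 → sign +
step 1: pivot 1 → sign +
step 2: pivot 13 → sign +
step 3: pivot 3/13 → sign +
step 4: pivot 1 → sign +
signature = (5, 0, 0)

Answer: (5, 0, 0)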